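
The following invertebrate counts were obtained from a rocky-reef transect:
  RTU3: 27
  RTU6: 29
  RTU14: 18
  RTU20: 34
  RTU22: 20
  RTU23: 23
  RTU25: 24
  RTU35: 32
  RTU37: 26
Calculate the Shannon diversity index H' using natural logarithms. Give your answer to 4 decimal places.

Total N = 27+29+18+34+20+23+24+32+26 = 233, so the proportions are 0.11588, 0.124464, 0.077253, 0.145923, 0.085837, 0.098712, 0.103004, 0.137339, 0.111588 (working shown to 6 dp, full precision carried).
Each pᵢ ln pᵢ term: 0.11588×(-2.155202)=-0.249744, 0.124464×(-2.083743)=-0.259350, 0.077253×(-2.560667)=-0.197820, 0.145923×(-1.924678)=-0.280854, 0.085837×(-2.455306)=-0.210756, 0.098712×(-2.315544)=-0.228573, 0.103004×(-2.272985)=-0.234127, 0.137339×(-1.985303)=-0.272660, 0.111588×(-2.192942)=-0.244706.
Sum = -2.178590, so H' = 2.1786.

2.1786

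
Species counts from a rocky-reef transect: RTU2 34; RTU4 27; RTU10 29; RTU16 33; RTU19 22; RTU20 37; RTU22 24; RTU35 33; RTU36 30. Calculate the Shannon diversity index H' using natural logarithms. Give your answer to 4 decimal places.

2.1850

Total N = 34+27+29+33+22+37+24+33+30 = 269, so the proportions are 0.126394, 0.100372, 0.107807, 0.122677, 0.081784, 0.137546, 0.089219, 0.122677, 0.111524 (working shown to 6 dp, full precision carried).
Each pᵢ ln pᵢ term: 0.126394×(-2.068351)=-0.261427, 0.100372×(-2.298875)=-0.230742, 0.107807×(-2.227416)=-0.240130, 0.122677×(-2.098204)=-0.257400, 0.081784×(-2.503669)=-0.204761, 0.137546×(-1.983793)=-0.272864, 0.089219×(-2.416658)=-0.215613, 0.122677×(-2.098204)=-0.257400, 0.111524×(-2.193514)=-0.244630.
Sum = -2.184968, so H' = 2.1850.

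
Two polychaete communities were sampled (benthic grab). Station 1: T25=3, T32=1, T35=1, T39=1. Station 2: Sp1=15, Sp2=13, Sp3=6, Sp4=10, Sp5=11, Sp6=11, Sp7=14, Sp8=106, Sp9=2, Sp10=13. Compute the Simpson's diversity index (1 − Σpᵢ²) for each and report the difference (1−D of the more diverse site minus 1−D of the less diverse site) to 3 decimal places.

0.027

Station 1: N=6, proportions 0.5, 0.16667, 0.16667, 0.16667, giving 1−D = 0.66667 (working shown to 5 dp, full precision carried).
Station 2: N=201, proportions 0.07463, 0.06468, 0.02985, 0.04975, 0.05473, 0.05473, 0.06965, 0.52736, 0.00995, 0.06468, giving 1−D = 0.69365.
Difference = |0.66667 − 0.69365| = 0.02698, i.e. 0.027 to 3 decimal places.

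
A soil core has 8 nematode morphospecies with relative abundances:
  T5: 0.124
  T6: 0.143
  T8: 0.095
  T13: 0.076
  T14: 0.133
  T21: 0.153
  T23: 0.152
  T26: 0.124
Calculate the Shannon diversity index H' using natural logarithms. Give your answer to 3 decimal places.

Each pᵢ ln pᵢ term (working shown to 5 dp, full precision carried): 0.124×(-2.08747)=-0.25885, 0.143×(-1.94491)=-0.27812, 0.095×(-2.35388)=-0.22362, 0.076×(-2.57702)=-0.19585, 0.133×(-2.01741)=-0.26832, 0.153×(-1.87732)=-0.28723, 0.152×(-1.88387)=-0.28635, 0.124×(-2.08747)=-0.25885.
Sum = -2.05718, so H' = 2.057.

2.057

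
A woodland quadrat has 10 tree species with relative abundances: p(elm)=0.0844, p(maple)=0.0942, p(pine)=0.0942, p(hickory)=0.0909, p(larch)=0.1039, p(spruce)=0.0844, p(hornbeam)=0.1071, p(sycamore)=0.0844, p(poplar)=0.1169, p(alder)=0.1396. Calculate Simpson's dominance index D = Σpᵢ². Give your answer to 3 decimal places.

D = 0.0844² + 0.0942² + 0.0942² + 0.0909² + 0.1039² + 0.0844² + 0.1071² + 0.0844² + 0.1169² + 0.1396² = 0.00712 + 0.00887 + 0.00887 + 0.00826 + 0.01080 + 0.00712 + 0.01147 + 0.00712 + 0.01367 + 0.01949 = 0.10280 (working shown to 5 dp, full precision carried).
To 3 decimal places, D = 0.103.

0.103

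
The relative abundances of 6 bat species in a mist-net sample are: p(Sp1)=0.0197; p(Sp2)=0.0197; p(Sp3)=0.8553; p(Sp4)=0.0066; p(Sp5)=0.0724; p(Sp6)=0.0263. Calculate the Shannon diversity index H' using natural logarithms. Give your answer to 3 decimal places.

0.607

Each pᵢ ln pᵢ term (working shown to 5 dp, full precision carried): 0.0197×(-3.92714)=-0.07736, 0.0197×(-3.92714)=-0.07736, 0.8553×(-0.15630)=-0.13369, 0.0066×(-5.02069)=-0.03314, 0.0724×(-2.62555)=-0.19009, 0.0263×(-3.63819)=-0.09568.
Sum = -0.60733, so H' = 0.607.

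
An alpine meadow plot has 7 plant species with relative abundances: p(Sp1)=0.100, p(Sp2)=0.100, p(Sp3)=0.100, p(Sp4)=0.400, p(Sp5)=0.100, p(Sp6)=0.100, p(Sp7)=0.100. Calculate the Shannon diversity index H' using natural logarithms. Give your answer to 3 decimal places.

1.748

Each pᵢ ln pᵢ term (working shown to 5 dp, full precision carried): 0.1×(-2.30259)=-0.23026, 0.1×(-2.30259)=-0.23026, 0.1×(-2.30259)=-0.23026, 0.4×(-0.91629)=-0.36652, 0.1×(-2.30259)=-0.23026, 0.1×(-2.30259)=-0.23026, 0.1×(-2.30259)=-0.23026.
Sum = -1.74807, so H' = 1.748.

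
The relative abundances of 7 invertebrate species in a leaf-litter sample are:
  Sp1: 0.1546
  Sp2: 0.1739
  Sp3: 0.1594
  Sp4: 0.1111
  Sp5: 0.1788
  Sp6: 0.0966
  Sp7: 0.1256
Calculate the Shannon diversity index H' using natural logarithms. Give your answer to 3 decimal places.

Each pᵢ ln pᵢ term (working shown to 5 dp, full precision carried): 0.1546×(-1.86691)=-0.28862, 0.1739×(-1.74927)=-0.30420, 0.1594×(-1.83634)=-0.29271, 0.1111×(-2.19732)=-0.24412, 0.1788×(-1.72149)=-0.30780, 0.0966×(-2.33718)=-0.22577, 0.1256×(-2.07465)=-0.26058.
Sum = -1.92381, so H' = 1.924.

1.924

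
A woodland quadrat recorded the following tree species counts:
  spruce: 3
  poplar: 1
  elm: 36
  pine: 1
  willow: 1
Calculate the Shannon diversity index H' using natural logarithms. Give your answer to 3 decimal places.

0.588

Total N = 3+1+36+1+1 = 42, so the proportions are 0.07143, 0.02381, 0.85714, 0.02381, 0.02381 (working shown to 5 dp, full precision carried).
Each pᵢ ln pᵢ term: 0.07143×(-2.63906)=-0.18850, 0.02381×(-3.73767)=-0.08899, 0.85714×(-0.15415)=-0.13213, 0.02381×(-3.73767)=-0.08899, 0.02381×(-3.73767)=-0.08899.
Sum = -0.58761, so H' = 0.588.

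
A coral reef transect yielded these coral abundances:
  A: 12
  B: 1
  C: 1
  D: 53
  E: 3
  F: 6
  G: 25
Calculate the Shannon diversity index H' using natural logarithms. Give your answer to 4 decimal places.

Total N = 12+1+1+53+3+6+25 = 101, so the proportions are 0.118812, 0.009901, 0.009901, 0.524752, 0.029703, 0.059406, 0.247525 (working shown to 6 dp, full precision carried).
Each pᵢ ln pᵢ term: 0.118812×(-2.130214)=-0.253095, 0.009901×(-4.615121)=-0.045694, 0.009901×(-4.615121)=-0.045694, 0.524752×(-0.644829)=-0.338375, 0.029703×(-3.516508)=-0.104451, 0.059406×(-2.823361)=-0.167724, 0.247525×(-1.396245)=-0.345605.
Sum = -1.300639, so H' = 1.3006.

1.3006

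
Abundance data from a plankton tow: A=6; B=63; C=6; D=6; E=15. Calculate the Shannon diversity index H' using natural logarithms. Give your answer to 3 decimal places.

1.086

Total N = 6+63+6+6+15 = 96, so the proportions are 0.0625, 0.65625, 0.0625, 0.0625, 0.15625 (working shown to 5 dp, full precision carried).
Each pᵢ ln pᵢ term: 0.0625×(-2.77259)=-0.17329, 0.65625×(-0.42121)=-0.27642, 0.0625×(-2.77259)=-0.17329, 0.0625×(-2.77259)=-0.17329, 0.15625×(-1.85630)=-0.29005.
Sum = -1.08633, so H' = 1.086.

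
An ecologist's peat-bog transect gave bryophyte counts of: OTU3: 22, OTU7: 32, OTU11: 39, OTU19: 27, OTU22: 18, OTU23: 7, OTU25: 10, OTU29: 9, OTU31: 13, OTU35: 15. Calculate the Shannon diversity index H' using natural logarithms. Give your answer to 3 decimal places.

2.168

Total N = 22+32+39+27+18+7+10+9+13+15 = 192, so the proportions are 0.11458, 0.16667, 0.20312, 0.14062, 0.09375, 0.03646, 0.05208, 0.04688, 0.06771, 0.07812 (working shown to 5 dp, full precision carried).
Each pᵢ ln pᵢ term: 0.11458×(-2.16645)=-0.24824, 0.16667×(-1.79176)=-0.29863, 0.20312×(-1.59393)=-0.32377, 0.14062×(-1.96166)=-0.27586, 0.09375×(-2.36712)=-0.22192, 0.03646×(-3.31159)=-0.12073, 0.05208×(-2.95491)=-0.15390, 0.04688×(-3.06027)=-0.14345, 0.06771×(-2.69255)=-0.18231, 0.07812×(-2.54945)=-0.19918.
Sum = -2.16798, so H' = 2.168.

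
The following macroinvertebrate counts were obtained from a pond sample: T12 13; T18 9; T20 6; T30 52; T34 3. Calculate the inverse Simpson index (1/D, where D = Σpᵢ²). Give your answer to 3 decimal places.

Total N = 13+9+6+52+3 = 83, so the proportions are 0.156627, 0.108434, 0.072289, 0.626506, 0.036145 (working shown to 6 dp, full precision carried).
D = 0.156627² + 0.108434² + 0.072289² + 0.626506² + 0.036145² = 0.024532 + 0.011758 + 0.005226 + 0.392510 + 0.001306 = 0.435332.
So 1/D = 2.29710, i.e. 2.297 to 3 decimal places.

2.297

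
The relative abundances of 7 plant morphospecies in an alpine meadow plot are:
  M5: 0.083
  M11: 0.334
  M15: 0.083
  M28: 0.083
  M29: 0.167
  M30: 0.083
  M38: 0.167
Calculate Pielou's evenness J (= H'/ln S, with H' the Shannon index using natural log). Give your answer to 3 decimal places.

H' = −Σ pᵢ ln pᵢ = −((-0.20658) + (-0.36627) + (-0.20658) + (-0.20658) + (-0.29889) + (-0.20658) + (-0.29889)) = 1.79037 (working shown to 5 dp, full precision carried).
With S = 7 species, ln S = 1.94591, so J = 1.79037/1.94591 = 0.92007, i.e. 0.920 to 3 decimal places.

0.920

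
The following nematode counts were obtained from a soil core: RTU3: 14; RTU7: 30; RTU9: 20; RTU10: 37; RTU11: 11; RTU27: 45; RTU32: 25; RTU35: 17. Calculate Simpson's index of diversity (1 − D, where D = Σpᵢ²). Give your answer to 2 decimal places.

Total N = 14+30+20+37+11+45+25+17 = 199, so the proportions are 0.0704, 0.1508, 0.1005, 0.1859, 0.0553, 0.2261, 0.1256, 0.0854 (working shown to 4 dp, full precision carried).
D = 0.0704² + 0.1508² + 0.1005² + 0.1859² + 0.0553² + 0.2261² + 0.1256² + 0.0854² = 0.0049 + 0.0227 + 0.0101 + 0.0346 + 0.0031 + 0.0511 + 0.0158 + 0.0073 = 0.1496.
So 1 − D = 0.8504, i.e. 0.85 to 2 decimal places.

0.85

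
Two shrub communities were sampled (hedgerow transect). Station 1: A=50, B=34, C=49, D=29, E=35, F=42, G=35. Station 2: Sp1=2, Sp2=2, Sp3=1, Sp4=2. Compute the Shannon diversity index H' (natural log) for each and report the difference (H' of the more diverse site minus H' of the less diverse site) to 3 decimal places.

0.576

Station 1: N=274, proportions 0.18248, 0.12409, 0.17883, 0.10584, 0.12774, 0.15328, 0.12774, giving H' = 1.92807 (working shown to 5 dp, full precision carried).
Station 2: N=7, proportions 0.28571, 0.28571, 0.14286, 0.28571, giving H' = 1.35178.
Difference = |1.92807 − 1.35178| = 0.57629, i.e. 0.576 to 3 decimal places.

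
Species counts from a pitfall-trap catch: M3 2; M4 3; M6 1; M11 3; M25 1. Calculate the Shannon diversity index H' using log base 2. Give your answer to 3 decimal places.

2.171

Total N = 2+3+1+3+1 = 10, so the proportions are 0.2, 0.3, 0.1, 0.3, 0.1 (working shown to 5 dp, full precision carried).
Each pᵢ log₂ pᵢ term: 0.2×(-2.32193)=-0.46439, 0.3×(-1.73697)=-0.52109, 0.1×(-3.32193)=-0.33219, 0.3×(-1.73697)=-0.52109, 0.1×(-3.32193)=-0.33219.
Sum = -2.17095, so H' = 2.171.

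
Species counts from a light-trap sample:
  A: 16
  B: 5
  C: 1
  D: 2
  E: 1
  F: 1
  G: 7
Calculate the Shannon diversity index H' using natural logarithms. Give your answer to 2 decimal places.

Total N = 16+5+1+2+1+1+7 = 33, so the proportions are 0.4848, 0.1515, 0.0303, 0.0606, 0.0303, 0.0303, 0.2121 (working shown to 4 dp, full precision carried).
Each pᵢ ln pᵢ term: 0.4848×(-0.7239)=-0.3510, 0.1515×(-1.8871)=-0.2859, 0.0303×(-3.4965)=-0.1060, 0.0606×(-2.8034)=-0.1699, 0.0303×(-3.4965)=-0.1060, 0.0303×(-3.4965)=-0.1060, 0.2121×(-1.5506)=-0.3289.
Sum = -1.4536, so H' = 1.45.

1.45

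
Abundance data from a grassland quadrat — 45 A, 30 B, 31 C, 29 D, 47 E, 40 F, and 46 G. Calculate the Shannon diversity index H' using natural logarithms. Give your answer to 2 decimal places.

Total N = 45+30+31+29+47+40+46 = 268, so the proportions are 0.1679, 0.1119, 0.1157, 0.1082, 0.1754, 0.1493, 0.1716 (working shown to 4 dp, full precision carried).
Each pᵢ ln pᵢ term: 0.1679×(-1.7843)=-0.2996, 0.1119×(-2.1898)=-0.2451, 0.1157×(-2.1570)=-0.2495, 0.1082×(-2.2237)=-0.2406, 0.1754×(-1.7408)=-0.3053, 0.1493×(-1.9021)=-0.2839, 0.1716×(-1.7623)=-0.3025.
Sum = -1.9265, so H' = 1.93.

1.93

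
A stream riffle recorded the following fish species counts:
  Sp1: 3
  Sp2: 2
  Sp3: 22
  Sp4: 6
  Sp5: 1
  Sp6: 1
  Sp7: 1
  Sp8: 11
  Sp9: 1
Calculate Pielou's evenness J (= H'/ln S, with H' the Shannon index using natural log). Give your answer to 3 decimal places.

0.721

Total N = 3+2+22+6+1+1+1+11+1 = 48, so the proportions are 0.0625, 0.04167, 0.45833, 0.125, 0.02083, 0.02083, 0.02083, 0.22917, 0.02083 (working shown to 5 dp, full precision carried).
H' = −Σ pᵢ ln pᵢ = −((-0.17329) + (-0.13242) + (-0.35757) + (-0.25993) + (-0.08065) + (-0.08065) + (-0.08065) + (-0.33763) + (-0.08065)) = 1.58344.
With S = 9 species, ln S = 2.19722, so J = 1.58344/2.19722 = 0.72066, i.e. 0.721 to 3 decimal places.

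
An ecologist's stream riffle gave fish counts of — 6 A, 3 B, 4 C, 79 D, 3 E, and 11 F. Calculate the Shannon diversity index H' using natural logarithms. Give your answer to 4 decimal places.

0.9422

Total N = 6+3+4+79+3+11 = 106, so the proportions are 0.056604, 0.028302, 0.037736, 0.745283, 0.028302, 0.103774 (working shown to 6 dp, full precision carried).
Each pᵢ ln pᵢ term: 0.056604×(-2.871680)=-0.162548, 0.028302×(-3.564827)=-0.100891, 0.037736×(-3.277145)=-0.123666, 0.745283×(-0.293991)=-0.219107, 0.028302×(-3.564827)=-0.100891, 0.103774×(-2.265544)=-0.235104.
Sum = -0.942207, so H' = 0.9422.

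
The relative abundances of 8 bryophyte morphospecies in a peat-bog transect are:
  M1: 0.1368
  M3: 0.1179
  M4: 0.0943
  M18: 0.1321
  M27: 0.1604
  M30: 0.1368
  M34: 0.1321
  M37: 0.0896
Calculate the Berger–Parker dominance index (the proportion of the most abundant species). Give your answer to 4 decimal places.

0.1604

The largest proportion is 0.1604, i.e. d = 0.1604 to 4 decimal places.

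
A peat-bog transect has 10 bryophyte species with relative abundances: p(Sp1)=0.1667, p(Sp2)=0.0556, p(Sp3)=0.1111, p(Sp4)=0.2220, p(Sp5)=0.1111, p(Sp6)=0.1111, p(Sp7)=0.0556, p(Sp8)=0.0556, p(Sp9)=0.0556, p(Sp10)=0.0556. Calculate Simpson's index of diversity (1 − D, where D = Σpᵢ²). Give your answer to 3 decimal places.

0.870

D = 0.1667² + 0.0556² + 0.1111² + 0.222² + 0.1111² + 0.1111² + 0.0556² + 0.0556² + 0.0556² + 0.0556² = 0.02779 + 0.00309 + 0.01234 + 0.04928 + 0.01234 + 0.01234 + 0.00309 + 0.00309 + 0.00309 + 0.00309 = 0.12956 (working shown to 5 dp, full precision carried).
So 1 − D = 0.87044, i.e. 0.870 to 3 decimal places.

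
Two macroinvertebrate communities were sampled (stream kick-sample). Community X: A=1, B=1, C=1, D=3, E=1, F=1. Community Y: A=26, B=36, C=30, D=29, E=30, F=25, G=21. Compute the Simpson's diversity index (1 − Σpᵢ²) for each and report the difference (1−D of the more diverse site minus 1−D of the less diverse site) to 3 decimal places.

Community X: N=8, proportions 0.125, 0.125, 0.125, 0.375, 0.125, 0.125, giving 1−D = 0.78125 (working shown to 5 dp, full precision carried).
Community Y: N=197, proportions 0.13198, 0.18274, 0.15228, 0.14721, 0.15228, 0.1269, 0.1066, giving 1−D = 0.85367.
Difference = |0.78125 − 0.85367| = 0.07242, i.e. 0.072 to 3 decimal places.

0.072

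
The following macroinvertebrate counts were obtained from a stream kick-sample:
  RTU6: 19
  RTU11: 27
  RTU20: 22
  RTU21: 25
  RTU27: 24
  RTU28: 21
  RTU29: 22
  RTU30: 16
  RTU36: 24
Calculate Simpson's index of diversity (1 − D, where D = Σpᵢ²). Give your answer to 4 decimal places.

Total N = 19+27+22+25+24+21+22+16+24 = 200, so the proportions are 0.095, 0.135, 0.11, 0.125, 0.12, 0.105, 0.11, 0.08, 0.12 (working shown to 6 dp, full precision carried).
D = 0.095² + 0.135² + 0.11² + 0.125² + 0.12² + 0.105² + 0.11² + 0.08² + 0.12² = 0.009025 + 0.018225 + 0.012100 + 0.015625 + 0.014400 + 0.011025 + 0.012100 + 0.006400 + 0.014400 = 0.113300.
So 1 − D = 0.886700, i.e. 0.8867 to 4 decimal places.

0.8867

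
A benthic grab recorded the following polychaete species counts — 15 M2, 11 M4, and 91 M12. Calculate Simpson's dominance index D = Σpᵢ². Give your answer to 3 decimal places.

Total N = 15+11+91 = 117, so the proportions are 0.12821, 0.09402, 0.77778 (working shown to 5 dp, full precision carried).
D = 0.12821² + 0.09402² + 0.77778² = 0.01644 + 0.00884 + 0.60494 = 0.63021.
To 3 decimal places, D = 0.630.

0.630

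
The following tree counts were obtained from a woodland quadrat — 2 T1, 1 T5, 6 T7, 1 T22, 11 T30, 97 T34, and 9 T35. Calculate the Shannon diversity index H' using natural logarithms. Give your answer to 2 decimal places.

0.89

Total N = 2+1+6+1+11+97+9 = 127, so the proportions are 0.0157, 0.0079, 0.0472, 0.0079, 0.0866, 0.7638, 0.0709 (working shown to 4 dp, full precision carried).
Each pᵢ ln pᵢ term: 0.0157×(-4.1510)=-0.0654, 0.0079×(-4.8442)=-0.0381, 0.0472×(-3.0524)=-0.1442, 0.0079×(-4.8442)=-0.0381, 0.0866×(-2.4463)=-0.2119, 0.7638×(-0.2695)=-0.2058, 0.0709×(-2.6470)=-0.1876.
Sum = -0.8912, so H' = 0.89.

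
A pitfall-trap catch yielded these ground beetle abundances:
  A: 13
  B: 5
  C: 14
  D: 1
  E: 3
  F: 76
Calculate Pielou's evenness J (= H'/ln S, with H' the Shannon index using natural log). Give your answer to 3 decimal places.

0.587

Total N = 13+5+14+1+3+76 = 112, so the proportions are 0.11607, 0.04464, 0.125, 0.00893, 0.02679, 0.67857 (working shown to 5 dp, full precision carried).
H' = −Σ pᵢ ln pᵢ = −((-0.24997) + (-0.13880) + (-0.25993) + (-0.04213) + (-0.09696) + (-0.26313)) = 1.05091.
With S = 6 species, ln S = 1.79176, so J = 1.05091/1.79176 = 0.58652, i.e. 0.587 to 3 decimal places.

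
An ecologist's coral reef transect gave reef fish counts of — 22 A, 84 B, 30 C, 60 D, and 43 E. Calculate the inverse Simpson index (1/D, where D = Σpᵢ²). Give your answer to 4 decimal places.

Total N = 22+84+30+60+43 = 239, so the proportions are 0.09205021, 0.35146444, 0.12552301, 0.25104603, 0.17991632 (working shown to 8 dp, full precision carried).
D = 0.09205021² + 0.35146444² + 0.12552301² + 0.25104603² + 0.17991632² = 0.00847324 + 0.12352725 + 0.01575603 + 0.06302411 + 0.03236988 = 0.24315051.
So 1/D = 4.112679, i.e. 4.1127 to 4 decimal places.

4.1127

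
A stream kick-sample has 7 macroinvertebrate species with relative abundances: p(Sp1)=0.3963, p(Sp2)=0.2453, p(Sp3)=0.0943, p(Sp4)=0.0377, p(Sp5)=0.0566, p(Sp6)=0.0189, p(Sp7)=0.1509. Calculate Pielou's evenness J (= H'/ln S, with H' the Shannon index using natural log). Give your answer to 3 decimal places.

0.812

H' = −Σ pᵢ ln pᵢ = −((-0.36681) + (-0.34471) + (-0.22267) + (-0.12358) + (-0.16254) + (-0.07501) + (-0.28537)) = 1.58069 (working shown to 5 dp, full precision carried).
With S = 7 species, ln S = 1.94591, so J = 1.58069/1.94591 = 0.81232, i.e. 0.812 to 3 decimal places.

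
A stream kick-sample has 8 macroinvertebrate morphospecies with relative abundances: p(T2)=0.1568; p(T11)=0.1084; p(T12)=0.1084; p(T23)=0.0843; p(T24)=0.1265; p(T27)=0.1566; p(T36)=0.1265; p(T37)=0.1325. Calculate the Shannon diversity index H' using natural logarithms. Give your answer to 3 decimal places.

2.062

Each pᵢ ln pᵢ term (working shown to 5 dp, full precision carried): 0.1568×(-1.85278)=-0.29052, 0.1084×(-2.22193)=-0.24086, 0.1084×(-2.22193)=-0.24086, 0.0843×(-2.47337)=-0.20851, 0.1265×(-2.06751)=-0.26154, 0.1566×(-1.85406)=-0.29035, 0.1265×(-2.06751)=-0.26154, 0.1325×(-2.02117)=-0.26781.
Sum = -2.06197, so H' = 2.062.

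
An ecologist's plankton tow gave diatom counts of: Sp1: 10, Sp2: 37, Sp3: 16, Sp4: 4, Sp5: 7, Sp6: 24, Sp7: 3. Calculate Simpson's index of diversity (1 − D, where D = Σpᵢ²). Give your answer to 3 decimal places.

Total N = 10+37+16+4+7+24+3 = 101, so the proportions are 0.09901, 0.36634, 0.15842, 0.0396, 0.06931, 0.23762, 0.0297 (working shown to 5 dp, full precision carried).
D = 0.09901² + 0.36634² + 0.15842² + 0.0396² + 0.06931² + 0.23762² + 0.0297² = 0.00980 + 0.13420 + 0.02510 + 0.00157 + 0.00480 + 0.05647 + 0.00088 = 0.23282.
So 1 − D = 0.76718, i.e. 0.767 to 3 decimal places.

0.767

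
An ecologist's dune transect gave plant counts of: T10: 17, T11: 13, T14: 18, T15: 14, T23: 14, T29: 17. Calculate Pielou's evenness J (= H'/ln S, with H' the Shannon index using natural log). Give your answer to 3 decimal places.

0.996

Total N = 17+13+18+14+14+17 = 93, so the proportions are 0.1828, 0.13978, 0.19355, 0.15054, 0.15054, 0.1828 (working shown to 5 dp, full precision carried).
H' = −Σ pᵢ ln pᵢ = −((-0.31064) + (-0.27505) + (-0.31785) + (-0.28505) + (-0.28505) + (-0.31064)) = 1.78428.
With S = 6 species, ln S = 1.79176, so J = 1.78428/1.79176 = 0.99582, i.e. 0.996 to 3 decimal places.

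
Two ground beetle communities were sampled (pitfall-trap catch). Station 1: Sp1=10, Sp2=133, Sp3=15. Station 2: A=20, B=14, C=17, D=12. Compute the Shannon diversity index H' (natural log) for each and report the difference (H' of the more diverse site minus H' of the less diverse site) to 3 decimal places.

Station 1: N=158, proportions 0.06329, 0.84177, 0.09494, giving H' = 0.54321 (working shown to 5 dp, full precision carried).
Station 2: N=63, proportions 0.31746, 0.22222, 0.26984, 0.19048, giving H' = 1.36782.
Difference = |0.54321 − 1.36782| = 0.82461, i.e. 0.825 to 3 decimal places.

0.825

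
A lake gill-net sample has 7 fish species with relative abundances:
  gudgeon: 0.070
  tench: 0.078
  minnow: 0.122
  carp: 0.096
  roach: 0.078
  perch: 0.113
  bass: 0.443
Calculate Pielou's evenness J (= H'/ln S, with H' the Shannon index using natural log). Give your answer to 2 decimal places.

0.86

H' = −Σ pᵢ ln pᵢ = −((-0.1861) + (-0.1990) + (-0.2567) + (-0.2250) + (-0.1990) + (-0.2464) + (-0.3607)) = 1.6728 (working shown to 4 dp, full precision carried).
With S = 7 species, ln S = 1.9459, so J = 1.6728/1.9459 = 0.8596, i.e. 0.86 to 2 decimal places.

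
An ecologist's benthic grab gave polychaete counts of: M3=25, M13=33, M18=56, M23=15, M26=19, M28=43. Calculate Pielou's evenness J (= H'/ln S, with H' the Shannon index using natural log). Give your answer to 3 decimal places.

0.946

Total N = 25+33+56+15+19+43 = 191, so the proportions are 0.13089, 0.17277, 0.29319, 0.07853, 0.09948, 0.22513 (working shown to 5 dp, full precision carried).
H' = −Σ pᵢ ln pᵢ = −((-0.26615) + (-0.30335) + (-0.35973) + (-0.19981) + (-0.22958) + (-0.33569)) = 1.69430.
With S = 6 species, ln S = 1.79176, so J = 1.69430/1.79176 = 0.94561, i.e. 0.946 to 3 decimal places.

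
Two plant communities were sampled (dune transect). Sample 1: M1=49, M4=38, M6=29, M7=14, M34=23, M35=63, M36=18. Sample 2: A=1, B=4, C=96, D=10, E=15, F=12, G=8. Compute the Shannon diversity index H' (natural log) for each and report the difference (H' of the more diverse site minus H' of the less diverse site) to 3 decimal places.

Sample 1: N=234, proportions 0.209402, 0.162393, 0.123932, 0.059829, 0.098291, 0.269231, 0.076923, giving H' = 1.828456 (working shown to 6 dp, full precision carried).
Sample 2: N=146, proportions 0.006849, 0.027397, 0.657534, 0.068493, 0.10274, 0.082192, 0.054795, giving H' = 1.190294.
Difference = |1.828456 − 1.190294| = 0.638162, i.e. 0.638 to 3 decimal places.

0.638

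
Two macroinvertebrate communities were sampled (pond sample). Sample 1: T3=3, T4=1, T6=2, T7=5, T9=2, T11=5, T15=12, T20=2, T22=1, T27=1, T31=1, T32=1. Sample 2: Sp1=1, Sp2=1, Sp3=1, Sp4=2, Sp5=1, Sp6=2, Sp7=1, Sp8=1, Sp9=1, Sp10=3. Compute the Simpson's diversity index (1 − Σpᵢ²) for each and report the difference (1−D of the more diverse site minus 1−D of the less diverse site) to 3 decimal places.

Sample 1: N=36, proportions 0.08333, 0.02778, 0.05556, 0.13889, 0.05556, 0.13889, 0.33333, 0.05556, 0.02778, 0.02778, 0.02778, 0.02778, giving 1−D = 0.83025 (working shown to 5 dp, full precision carried).
Sample 2: N=14, proportions 0.07143, 0.07143, 0.07143, 0.14286, 0.07143, 0.14286, 0.07143, 0.07143, 0.07143, 0.21429, giving 1−D = 0.87755.
Difference = |0.83025 − 0.87755| = 0.04730, i.e. 0.047 to 3 decimal places.

0.047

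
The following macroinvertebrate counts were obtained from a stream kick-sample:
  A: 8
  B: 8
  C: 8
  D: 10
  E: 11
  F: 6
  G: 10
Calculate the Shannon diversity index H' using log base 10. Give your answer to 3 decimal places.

0.838

Total N = 8+8+8+10+11+6+10 = 61, so the proportions are 0.13115, 0.13115, 0.13115, 0.16393, 0.18033, 0.09836, 0.16393 (working shown to 5 dp, full precision carried).
Each pᵢ log₁₀ pᵢ term: 0.13115×(-0.88224)=-0.11570, 0.13115×(-0.88224)=-0.11570, 0.13115×(-0.88224)=-0.11570, 0.16393×(-0.78533)=-0.12874, 0.18033×(-0.74394)=-0.13415, 0.09836×(-1.00718)=-0.09907, 0.16393×(-0.78533)=-0.12874.
Sum = -0.83782, so H' = 0.838.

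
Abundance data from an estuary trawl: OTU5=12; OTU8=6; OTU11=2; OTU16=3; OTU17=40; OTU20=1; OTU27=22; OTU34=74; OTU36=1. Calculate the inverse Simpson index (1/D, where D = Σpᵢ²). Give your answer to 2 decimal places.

3.34

Total N = 12+6+2+3+40+1+22+74+1 = 161, so the proportions are 0.074534, 0.037267, 0.012422, 0.018634, 0.248447, 0.006211, 0.136646, 0.459627, 0.006211 (working shown to 6 dp, full precision carried).
D = 0.074534² + 0.037267² + 0.012422² + 0.018634² + 0.248447² + 0.006211² + 0.136646² + 0.459627² + 0.006211² = 0.005555 + 0.001389 + 0.000154 + 0.000347 + 0.061726 + 0.000039 + 0.018672 + 0.211257 + 0.000039 = 0.299178.
So 1/D = 3.3425, i.e. 3.34 to 2 decimal places.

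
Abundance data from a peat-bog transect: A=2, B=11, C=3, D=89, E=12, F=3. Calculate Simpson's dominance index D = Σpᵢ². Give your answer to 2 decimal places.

Total N = 2+11+3+89+12+3 = 120, so the proportions are 0.0167, 0.0917, 0.025, 0.7417, 0.1, 0.025 (working shown to 4 dp, full precision carried).
D = 0.0167² + 0.0917² + 0.025² + 0.7417² + 0.1² + 0.025² = 0.0003 + 0.0084 + 0.0006 + 0.5501 + 0.0100 + 0.0006 = 0.5700.
To 2 decimal places, D = 0.57.

0.57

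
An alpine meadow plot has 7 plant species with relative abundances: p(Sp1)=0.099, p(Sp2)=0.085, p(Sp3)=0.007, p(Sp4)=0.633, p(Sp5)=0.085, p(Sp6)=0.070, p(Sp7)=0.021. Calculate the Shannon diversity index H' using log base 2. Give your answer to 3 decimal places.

Each pᵢ log₂ pᵢ term (working shown to 5 dp, full precision carried): 0.099×(-3.33643)=-0.33031, 0.085×(-3.55639)=-0.30229, 0.007×(-7.15843)=-0.05011, 0.633×(-0.65972)=-0.41760, 0.085×(-3.55639)=-0.30229, 0.07×(-3.83650)=-0.26856, 0.021×(-5.57347)=-0.11704.
Sum = -1.78820, so H' = 1.788.

1.788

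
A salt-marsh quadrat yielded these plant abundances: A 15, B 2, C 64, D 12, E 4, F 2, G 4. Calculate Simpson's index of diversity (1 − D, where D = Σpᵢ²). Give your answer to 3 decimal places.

0.575

Total N = 15+2+64+12+4+2+4 = 103, so the proportions are 0.14563, 0.01942, 0.62136, 0.1165, 0.03883, 0.01942, 0.03883 (working shown to 5 dp, full precision carried).
D = 0.14563² + 0.01942² + 0.62136² + 0.1165² + 0.03883² + 0.01942² + 0.03883² = 0.02121 + 0.00038 + 0.38609 + 0.01357 + 0.00151 + 0.00038 + 0.00151 = 0.42464.
So 1 − D = 0.57536, i.e. 0.575 to 3 decimal places.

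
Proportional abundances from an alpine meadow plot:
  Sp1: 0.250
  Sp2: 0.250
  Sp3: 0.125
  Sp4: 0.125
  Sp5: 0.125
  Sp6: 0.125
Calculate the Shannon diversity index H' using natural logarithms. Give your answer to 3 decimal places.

Each pᵢ ln pᵢ term (working shown to 5 dp, full precision carried): 0.25×(-1.38629)=-0.34657, 0.25×(-1.38629)=-0.34657, 0.125×(-2.07944)=-0.25993, 0.125×(-2.07944)=-0.25993, 0.125×(-2.07944)=-0.25993, 0.125×(-2.07944)=-0.25993.
Sum = -1.73287, so H' = 1.733.

1.733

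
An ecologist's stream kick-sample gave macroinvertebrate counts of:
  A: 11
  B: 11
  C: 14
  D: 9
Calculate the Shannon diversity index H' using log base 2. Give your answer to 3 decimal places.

Total N = 11+11+14+9 = 45, so the proportions are 0.24444, 0.24444, 0.31111, 0.2 (working shown to 5 dp, full precision carried).
Each pᵢ log₂ pᵢ term: 0.24444×(-2.03242)=-0.49681, 0.24444×(-2.03242)=-0.49681, 0.31111×(-1.68450)=-0.52407, 0.2×(-2.32193)=-0.46439.
Sum = -1.98208, so H' = 1.982.

1.982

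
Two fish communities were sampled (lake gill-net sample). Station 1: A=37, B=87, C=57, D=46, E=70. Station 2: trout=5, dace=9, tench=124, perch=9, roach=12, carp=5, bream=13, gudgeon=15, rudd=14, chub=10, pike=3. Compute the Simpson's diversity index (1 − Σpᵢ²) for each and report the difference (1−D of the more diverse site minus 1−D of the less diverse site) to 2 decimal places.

0.12

Station 1: N=297, proportions 0.1246, 0.2929, 0.1919, 0.1549, 0.2357, giving 1−D = 0.7823 (working shown to 4 dp, full precision carried).
Station 2: N=219, proportions 0.0228, 0.0411, 0.5662, 0.0411, 0.0548, 0.0228, 0.0594, 0.0685, 0.0639, 0.0457, 0.0137, giving 1−D = 0.6574.
Difference = |0.7823 − 0.6574| = 0.1249, i.e. 0.12 to 2 decimal places.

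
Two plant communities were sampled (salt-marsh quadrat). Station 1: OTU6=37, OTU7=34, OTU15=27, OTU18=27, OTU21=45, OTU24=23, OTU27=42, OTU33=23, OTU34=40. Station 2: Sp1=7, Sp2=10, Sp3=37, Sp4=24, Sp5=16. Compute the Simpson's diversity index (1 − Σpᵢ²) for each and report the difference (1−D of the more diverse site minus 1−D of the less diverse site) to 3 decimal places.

Station 1: N=298, proportions 0.12416, 0.11409, 0.0906, 0.0906, 0.15101, 0.07718, 0.14094, 0.07718, 0.13423, giving 1−D = 0.88255 (working shown to 5 dp, full precision carried).
Station 2: N=94, proportions 0.07447, 0.10638, 0.39362, 0.25532, 0.17021, giving 1−D = 0.73404.
Difference = |0.88255 − 0.73404| = 0.14851, i.e. 0.149 to 3 decimal places.

0.149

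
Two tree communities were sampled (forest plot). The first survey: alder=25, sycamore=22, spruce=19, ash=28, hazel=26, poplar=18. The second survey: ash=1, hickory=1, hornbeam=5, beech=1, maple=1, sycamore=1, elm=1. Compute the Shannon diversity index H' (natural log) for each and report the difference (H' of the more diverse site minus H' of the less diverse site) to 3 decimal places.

0.113

The first survey: N=138, proportions 0.181159, 0.15942, 0.137681, 0.202899, 0.188406, 0.130435, giving H' = 1.779007 (working shown to 6 dp, full precision carried).
The second survey: N=11, proportions 0.090909, 0.090909, 0.454545, 0.090909, 0.090909, 0.090909, 0.090909, giving H' = 1.666333.
Difference = |1.779007 − 1.666333| = 0.112674, i.e. 0.113 to 3 decimal places.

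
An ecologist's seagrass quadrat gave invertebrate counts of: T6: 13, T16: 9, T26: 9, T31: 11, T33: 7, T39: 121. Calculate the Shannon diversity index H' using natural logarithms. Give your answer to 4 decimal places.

Total N = 13+9+9+11+7+121 = 170, so the proportions are 0.0764706, 0.0529412, 0.0529412, 0.0647059, 0.0411765, 0.7117647 (working shown to 7 dp, full precision carried).
Each pᵢ ln pᵢ term: 0.0764706×(-2.5708491)=-0.1965943, 0.0529412×(-2.9385739)=-0.1555716, 0.0529412×(-2.9385739)=-0.1555716, 0.0647059×(-2.7379032)=-0.1771584, 0.0411765×(-3.1898883)=-0.1313483, 0.7117647×(-0.3400079)=-0.2420056.
Sum = -1.0582499, so H' = 1.0582.

1.0582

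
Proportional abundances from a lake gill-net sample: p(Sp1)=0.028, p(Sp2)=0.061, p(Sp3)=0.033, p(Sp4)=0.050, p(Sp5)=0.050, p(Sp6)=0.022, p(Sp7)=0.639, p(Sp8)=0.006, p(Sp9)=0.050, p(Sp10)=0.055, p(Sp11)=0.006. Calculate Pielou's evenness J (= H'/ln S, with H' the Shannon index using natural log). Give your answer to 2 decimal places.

0.59

H' = −Σ pᵢ ln pᵢ = −((-0.1001) + (-0.1706) + (-0.1126) + (-0.1498) + (-0.1498) + (-0.0840) + (-0.2862) + (-0.0307) + (-0.1498) + (-0.1595) + (-0.0307)) = 1.4237 (working shown to 4 dp, full precision carried).
With S = 11 species, ln S = 2.3979, so J = 1.4237/2.3979 = 0.5937, i.e. 0.59 to 2 decimal places.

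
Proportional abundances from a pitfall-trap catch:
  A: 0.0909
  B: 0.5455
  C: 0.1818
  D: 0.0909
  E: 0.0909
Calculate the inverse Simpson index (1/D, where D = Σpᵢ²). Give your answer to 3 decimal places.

2.814

D = 0.0909² + 0.5455² + 0.1818² + 0.0909² + 0.0909² = 0.008263 + 0.297570 + 0.033051 + 0.008263 + 0.008263 = 0.355410 (working shown to 6 dp, full precision carried).
So 1/D = 2.81365, i.e. 2.814 to 3 decimal places.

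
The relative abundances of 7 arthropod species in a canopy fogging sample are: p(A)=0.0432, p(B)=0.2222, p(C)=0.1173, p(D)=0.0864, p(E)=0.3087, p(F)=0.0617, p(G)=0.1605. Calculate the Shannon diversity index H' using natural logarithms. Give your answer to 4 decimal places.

1.7612

Each pᵢ ln pᵢ term (working shown to 6 dp, full precision carried): 0.0432×(-3.141915)=-0.135731, 0.2222×(-1.504177)=-0.334228, 0.1173×(-2.143021)=-0.251376, 0.0864×(-2.448768)=-0.211574, 0.3087×(-1.175385)=-0.362841, 0.0617×(-2.785471)=-0.171864, 0.1605×(-1.829461)=-0.293629.
Sum = -1.761242, so H' = 1.7612.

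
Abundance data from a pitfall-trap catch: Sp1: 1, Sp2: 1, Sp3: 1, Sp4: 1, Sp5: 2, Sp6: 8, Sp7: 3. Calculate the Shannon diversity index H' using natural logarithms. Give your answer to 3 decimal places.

1.579

Total N = 1+1+1+1+2+8+3 = 17, so the proportions are 0.05882, 0.05882, 0.05882, 0.05882, 0.11765, 0.47059, 0.17647 (working shown to 5 dp, full precision carried).
Each pᵢ ln pᵢ term: 0.05882×(-2.83321)=-0.16666, 0.05882×(-2.83321)=-0.16666, 0.05882×(-2.83321)=-0.16666, 0.05882×(-2.83321)=-0.16666, 0.11765×(-2.14007)=-0.25177, 0.47059×(-0.75377)=-0.35472, 0.17647×(-1.73460)=-0.30611.
Sum = -1.57923, so H' = 1.579.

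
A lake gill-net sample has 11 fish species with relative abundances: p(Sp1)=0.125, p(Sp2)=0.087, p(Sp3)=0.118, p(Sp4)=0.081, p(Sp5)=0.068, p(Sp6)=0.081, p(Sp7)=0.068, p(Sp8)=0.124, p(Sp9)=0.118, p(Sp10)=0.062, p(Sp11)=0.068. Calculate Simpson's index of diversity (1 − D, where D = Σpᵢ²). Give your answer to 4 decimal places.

0.9027

D = 0.125² + 0.087² + 0.118² + 0.081² + 0.068² + 0.081² + 0.068² + 0.124² + 0.118² + 0.062² + 0.068² = 0.015625 + 0.007569 + 0.013924 + 0.006561 + 0.004624 + 0.006561 + 0.004624 + 0.015376 + 0.013924 + 0.003844 + 0.004624 = 0.097256 (working shown to 6 dp, full precision carried).
So 1 − D = 0.902744, i.e. 0.9027 to 4 decimal places.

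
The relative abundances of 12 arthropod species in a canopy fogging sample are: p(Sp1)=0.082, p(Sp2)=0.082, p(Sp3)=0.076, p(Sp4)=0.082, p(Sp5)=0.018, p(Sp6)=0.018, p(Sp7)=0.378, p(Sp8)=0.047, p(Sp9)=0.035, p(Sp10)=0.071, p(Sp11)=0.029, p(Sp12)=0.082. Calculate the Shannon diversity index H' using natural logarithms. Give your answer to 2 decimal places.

Each pᵢ ln pᵢ term (working shown to 4 dp, full precision carried): 0.082×(-2.5010)=-0.2051, 0.082×(-2.5010)=-0.2051, 0.076×(-2.5770)=-0.1959, 0.082×(-2.5010)=-0.2051, 0.018×(-4.0174)=-0.0723, 0.018×(-4.0174)=-0.0723, 0.378×(-0.9729)=-0.3677, 0.047×(-3.0576)=-0.1437, 0.035×(-3.3524)=-0.1173, 0.071×(-2.6451)=-0.1878, 0.029×(-3.5405)=-0.1027, 0.082×(-2.5010)=-0.2051.
Sum = -2.0801, so H' = 2.08.

2.08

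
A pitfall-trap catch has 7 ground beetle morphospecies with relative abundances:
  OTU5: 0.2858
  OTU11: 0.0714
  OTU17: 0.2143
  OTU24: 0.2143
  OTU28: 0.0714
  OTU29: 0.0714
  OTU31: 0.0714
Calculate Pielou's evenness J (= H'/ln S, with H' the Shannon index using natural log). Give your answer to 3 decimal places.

0.911

H' = −Σ pᵢ ln pᵢ = −((-0.35795) + (-0.18846) + (-0.33010) + (-0.33010) + (-0.18846) + (-0.18846) + (-0.18846)) = 1.77199 (working shown to 5 dp, full precision carried).
With S = 7 species, ln S = 1.94591, so J = 1.77199/1.94591 = 0.91062, i.e. 0.911 to 3 decimal places.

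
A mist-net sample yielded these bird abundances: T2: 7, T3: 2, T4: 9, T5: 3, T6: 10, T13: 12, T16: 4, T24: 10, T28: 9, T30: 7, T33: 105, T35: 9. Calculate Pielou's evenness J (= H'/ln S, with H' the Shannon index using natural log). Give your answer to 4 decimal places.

0.6819

Total N = 7+2+9+3+10+12+4+10+9+7+105+9 = 187, so the proportions are 0.037433, 0.010695, 0.048128, 0.016043, 0.053476, 0.064171, 0.02139, 0.053476, 0.048128, 0.037433, 0.561497, 0.048128 (working shown to 6 dp, full precision carried).
H' = −Σ pᵢ ln pᵢ = −((-0.122975) + (-0.048534) + (-0.146016) + (-0.066297) + (-0.156606) + (-0.176227) + (-0.082242) + (-0.156606) + (-0.146016) + (-0.122975) + (-0.324067) + (-0.146016)) = 1.694576.
With S = 12 species, ln S = 2.484907, so J = 1.694576/2.484907 = 0.681948, i.e. 0.6819 to 4 decimal places.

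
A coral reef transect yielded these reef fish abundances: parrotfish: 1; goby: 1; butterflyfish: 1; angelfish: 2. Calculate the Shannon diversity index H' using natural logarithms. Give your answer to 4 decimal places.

Total N = 1+1+1+2 = 5, so the proportions are 0.2, 0.2, 0.2, 0.4 (working shown to 6 dp, full precision carried).
Each pᵢ ln pᵢ term: 0.2×(-1.609438)=-0.321888, 0.2×(-1.609438)=-0.321888, 0.2×(-1.609438)=-0.321888, 0.4×(-0.916291)=-0.366516.
Sum = -1.332179, so H' = 1.3322.

1.3322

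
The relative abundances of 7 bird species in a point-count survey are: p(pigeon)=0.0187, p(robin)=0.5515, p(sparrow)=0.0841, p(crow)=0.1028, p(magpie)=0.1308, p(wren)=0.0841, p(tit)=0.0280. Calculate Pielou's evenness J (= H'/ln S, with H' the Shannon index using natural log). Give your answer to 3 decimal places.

0.729

H' = −Σ pᵢ ln pᵢ = −((-0.07441) + (-0.32821) + (-0.20821) + (-0.23387) + (-0.26606) + (-0.20821) + (-0.10012)) = 1.41908 (working shown to 5 dp, full precision carried).
With S = 7 species, ln S = 1.94591, so J = 1.41908/1.94591 = 0.72926, i.e. 0.729 to 3 decimal places.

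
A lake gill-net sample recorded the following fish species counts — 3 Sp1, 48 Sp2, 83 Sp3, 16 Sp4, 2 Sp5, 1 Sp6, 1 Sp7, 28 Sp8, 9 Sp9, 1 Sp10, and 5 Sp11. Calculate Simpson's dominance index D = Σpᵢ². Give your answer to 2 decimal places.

0.27

Total N = 3+48+83+16+2+1+1+28+9+1+5 = 197, so the proportions are 0.0152, 0.2437, 0.4213, 0.0812, 0.0102, 0.0051, 0.0051, 0.1421, 0.0457, 0.0051, 0.0254 (working shown to 4 dp, full precision carried).
D = 0.0152² + 0.2437² + 0.4213² + 0.0812² + 0.0102² + 0.0051² + 0.0051² + 0.1421² + 0.0457² + 0.0051² + 0.0254² = 0.0002 + 0.0594 + 0.1775 + 0.0066 + 0.0001 + 0.0000 + 0.0000 + 0.0202 + 0.0021 + 0.0000 + 0.0006 = 0.2668.
To 2 decimal places, D = 0.27.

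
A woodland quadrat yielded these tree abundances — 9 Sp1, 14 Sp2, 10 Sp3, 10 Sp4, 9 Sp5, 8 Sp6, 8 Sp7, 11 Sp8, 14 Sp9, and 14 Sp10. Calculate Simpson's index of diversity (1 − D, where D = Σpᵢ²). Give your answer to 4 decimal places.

Total N = 9+14+10+10+9+8+8+11+14+14 = 107, so the proportions are 0.084112, 0.130841, 0.093458, 0.093458, 0.084112, 0.074766, 0.074766, 0.102804, 0.130841, 0.130841 (working shown to 6 dp, full precision carried).
D = 0.084112² + 0.130841² + 0.093458² + 0.093458² + 0.084112² + 0.074766² + 0.074766² + 0.102804² + 0.130841² + 0.130841² = 0.007075 + 0.017119 + 0.008734 + 0.008734 + 0.007075 + 0.005590 + 0.005590 + 0.010569 + 0.017119 + 0.017119 = 0.104725.
So 1 − D = 0.895275, i.e. 0.8953 to 4 decimal places.

0.8953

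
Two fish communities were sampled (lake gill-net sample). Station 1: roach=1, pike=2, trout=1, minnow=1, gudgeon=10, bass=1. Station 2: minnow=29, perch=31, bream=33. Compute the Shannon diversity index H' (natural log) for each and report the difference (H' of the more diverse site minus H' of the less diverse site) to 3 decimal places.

Station 1: N=16, proportions 0.0625, 0.125, 0.0625, 0.0625, 0.625, 0.0625, giving H' = 1.24683 (working shown to 5 dp, full precision carried).
Station 2: N=93, proportions 0.31183, 0.33333, 0.35484, giving H' = 1.09722.
Difference = |1.24683 − 1.09722| = 0.14961, i.e. 0.150 to 3 decimal places.

0.150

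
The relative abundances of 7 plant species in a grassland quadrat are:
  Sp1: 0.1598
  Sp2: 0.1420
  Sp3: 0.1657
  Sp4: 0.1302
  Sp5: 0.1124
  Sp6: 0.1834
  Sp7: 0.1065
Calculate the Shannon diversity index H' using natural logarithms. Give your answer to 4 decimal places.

1.9288

Each pᵢ ln pᵢ term (working shown to 6 dp, full precision carried): 0.1598×(-1.833832)=-0.293046, 0.142×(-1.951928)=-0.277174, 0.1657×(-1.797576)=-0.297858, 0.1302×(-2.038684)=-0.265437, 0.1124×(-2.185691)=-0.245672, 0.1834×(-1.696086)=-0.311062, 0.1065×(-2.239610)=-0.238518.
Sum = -1.928768, so H' = 1.9288.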